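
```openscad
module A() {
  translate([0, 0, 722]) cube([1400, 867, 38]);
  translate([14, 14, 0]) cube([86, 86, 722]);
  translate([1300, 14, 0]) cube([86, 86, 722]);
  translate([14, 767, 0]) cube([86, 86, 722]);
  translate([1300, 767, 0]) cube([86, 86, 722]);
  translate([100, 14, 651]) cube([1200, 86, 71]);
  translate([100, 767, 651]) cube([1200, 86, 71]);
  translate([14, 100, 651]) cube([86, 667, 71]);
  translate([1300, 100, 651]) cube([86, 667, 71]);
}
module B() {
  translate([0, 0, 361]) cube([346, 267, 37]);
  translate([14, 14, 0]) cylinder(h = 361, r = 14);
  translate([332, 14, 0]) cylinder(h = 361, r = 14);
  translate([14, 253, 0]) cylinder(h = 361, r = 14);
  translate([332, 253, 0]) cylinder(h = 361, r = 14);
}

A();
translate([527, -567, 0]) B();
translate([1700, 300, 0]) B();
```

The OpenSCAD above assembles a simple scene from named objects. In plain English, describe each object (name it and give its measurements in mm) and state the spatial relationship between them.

A is a table: top 1400 mm (x) × 867 mm (y), 38 mm thick, upper face at z = 760 mm, on four 86×86 mm square legs, each inset 14 mm from the nearest pair of top edges, running from z = 0 to the bottom of the top. Four apron rails, 86 mm thick and 71 mm tall, run between adjacent legs with their top edges flush with the underside of the top and their outer faces flush with the legs' outer faces.

B is a simple wooden stool: a rectangular seat 346 mm (x) by 267 mm (y), 37 mm thick, top face at z = 398 mm, on four round legs, each 28 mm in diameter. The legs rest on z = 0, each leg's axis is inset half a diameter from the nearest pair of seat edges (so the leg's bounding box is flush with the corner).

Two stools sit around the table at the −y, +x sides.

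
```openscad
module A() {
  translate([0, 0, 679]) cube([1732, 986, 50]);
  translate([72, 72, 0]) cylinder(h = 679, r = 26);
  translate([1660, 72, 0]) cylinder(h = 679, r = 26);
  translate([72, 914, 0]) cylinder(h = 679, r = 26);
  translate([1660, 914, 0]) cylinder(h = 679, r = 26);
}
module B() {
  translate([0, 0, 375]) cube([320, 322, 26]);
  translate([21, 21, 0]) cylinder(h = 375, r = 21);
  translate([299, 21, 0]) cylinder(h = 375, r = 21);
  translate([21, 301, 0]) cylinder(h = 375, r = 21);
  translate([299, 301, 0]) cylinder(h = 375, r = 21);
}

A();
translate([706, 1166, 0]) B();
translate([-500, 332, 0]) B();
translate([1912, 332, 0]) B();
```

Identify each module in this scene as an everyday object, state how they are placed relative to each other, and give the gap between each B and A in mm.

A is a table. B is a stool. Three stools sit around the table at the +y, −x, +x sides. The gap between each stool and the table is 180 mm.

Each stool's nearest face is 180 mm from the table's bounding box.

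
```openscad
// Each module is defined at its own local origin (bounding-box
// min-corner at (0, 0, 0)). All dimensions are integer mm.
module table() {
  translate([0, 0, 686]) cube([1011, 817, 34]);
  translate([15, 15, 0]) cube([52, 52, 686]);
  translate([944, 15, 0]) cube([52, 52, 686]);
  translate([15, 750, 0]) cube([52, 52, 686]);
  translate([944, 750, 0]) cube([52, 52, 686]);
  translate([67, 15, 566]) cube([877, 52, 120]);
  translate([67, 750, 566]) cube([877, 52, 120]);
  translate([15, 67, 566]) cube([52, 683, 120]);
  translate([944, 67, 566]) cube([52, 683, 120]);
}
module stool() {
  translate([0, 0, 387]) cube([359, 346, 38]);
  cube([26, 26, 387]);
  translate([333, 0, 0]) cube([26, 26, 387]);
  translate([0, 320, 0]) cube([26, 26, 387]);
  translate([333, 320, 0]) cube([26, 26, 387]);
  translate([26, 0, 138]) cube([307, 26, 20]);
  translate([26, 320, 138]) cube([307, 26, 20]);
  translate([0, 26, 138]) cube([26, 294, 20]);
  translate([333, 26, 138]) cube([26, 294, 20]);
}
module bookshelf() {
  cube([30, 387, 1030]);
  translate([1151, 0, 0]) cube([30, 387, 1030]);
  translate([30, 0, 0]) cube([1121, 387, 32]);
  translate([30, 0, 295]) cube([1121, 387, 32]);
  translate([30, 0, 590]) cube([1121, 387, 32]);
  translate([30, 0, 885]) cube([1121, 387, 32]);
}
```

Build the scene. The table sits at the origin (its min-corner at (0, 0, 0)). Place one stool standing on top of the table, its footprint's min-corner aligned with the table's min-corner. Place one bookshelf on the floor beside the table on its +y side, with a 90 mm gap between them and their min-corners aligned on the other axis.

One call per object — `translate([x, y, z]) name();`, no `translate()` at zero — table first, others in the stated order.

table();
translate([0, 0, 720]) stool();
translate([0, 907, 0]) bookshelf();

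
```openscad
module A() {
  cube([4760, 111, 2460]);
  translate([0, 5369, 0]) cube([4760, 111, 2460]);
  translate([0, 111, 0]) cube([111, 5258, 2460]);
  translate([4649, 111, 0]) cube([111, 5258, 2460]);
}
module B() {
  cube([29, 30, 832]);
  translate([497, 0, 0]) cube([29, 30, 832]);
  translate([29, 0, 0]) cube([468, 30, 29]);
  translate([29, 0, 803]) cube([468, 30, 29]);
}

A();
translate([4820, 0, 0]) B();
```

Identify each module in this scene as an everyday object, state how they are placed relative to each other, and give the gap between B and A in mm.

A is a house frame. B is a picture frame. The picture frame is on the floor beside the house frame on its +x side. The gap between the picture frame and the house frame is 60 mm.

The picture frame's nearest face is 60 mm from the house frame's +x face.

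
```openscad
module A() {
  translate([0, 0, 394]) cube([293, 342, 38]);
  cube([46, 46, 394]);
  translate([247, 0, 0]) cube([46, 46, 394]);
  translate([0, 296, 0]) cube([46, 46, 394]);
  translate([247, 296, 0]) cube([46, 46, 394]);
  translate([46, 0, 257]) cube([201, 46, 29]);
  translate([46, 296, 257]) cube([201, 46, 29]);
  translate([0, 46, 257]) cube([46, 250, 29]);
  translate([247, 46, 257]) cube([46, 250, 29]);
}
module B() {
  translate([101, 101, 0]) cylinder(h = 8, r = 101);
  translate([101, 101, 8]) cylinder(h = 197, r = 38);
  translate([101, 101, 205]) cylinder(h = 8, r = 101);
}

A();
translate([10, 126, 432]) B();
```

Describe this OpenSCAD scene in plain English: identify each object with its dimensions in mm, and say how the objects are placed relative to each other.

A is a four-legged stool. The seat is a 293×342×38 mm slab whose top surface is at z = 432 mm; four square legs, each 46×46 mm in cross-section, run from the floor (z = 0) to the underside of the seat, each flush with a corner of the seat. Four stretchers, 46 mm wide and 29 mm tall, connect adjacent legs with their undersides at z = 257 mm, each running between the inner faces of the legs it joins and aligned with the legs' outer faces on the other axis.

B is a spool: two coaxial disc flanges of radius 101 mm and thickness 8 mm, joined by a core cylinder of radius 38 mm and height 197 mm. The lower flange rests on z = 0 and the three cylinders share a vertical axis.

The spool is on top of the stool.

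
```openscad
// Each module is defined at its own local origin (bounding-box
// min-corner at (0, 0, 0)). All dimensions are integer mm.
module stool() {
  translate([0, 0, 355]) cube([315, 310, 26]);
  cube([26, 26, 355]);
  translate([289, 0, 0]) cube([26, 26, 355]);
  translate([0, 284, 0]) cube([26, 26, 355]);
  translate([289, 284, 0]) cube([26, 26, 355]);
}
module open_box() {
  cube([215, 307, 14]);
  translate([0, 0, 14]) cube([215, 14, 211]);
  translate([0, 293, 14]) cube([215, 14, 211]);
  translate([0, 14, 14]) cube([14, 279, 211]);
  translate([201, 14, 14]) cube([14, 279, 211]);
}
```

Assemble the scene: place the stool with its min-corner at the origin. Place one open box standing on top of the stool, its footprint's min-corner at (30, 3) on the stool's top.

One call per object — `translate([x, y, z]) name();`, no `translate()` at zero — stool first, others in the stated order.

stool();
translate([30, 3, 381]) open_box();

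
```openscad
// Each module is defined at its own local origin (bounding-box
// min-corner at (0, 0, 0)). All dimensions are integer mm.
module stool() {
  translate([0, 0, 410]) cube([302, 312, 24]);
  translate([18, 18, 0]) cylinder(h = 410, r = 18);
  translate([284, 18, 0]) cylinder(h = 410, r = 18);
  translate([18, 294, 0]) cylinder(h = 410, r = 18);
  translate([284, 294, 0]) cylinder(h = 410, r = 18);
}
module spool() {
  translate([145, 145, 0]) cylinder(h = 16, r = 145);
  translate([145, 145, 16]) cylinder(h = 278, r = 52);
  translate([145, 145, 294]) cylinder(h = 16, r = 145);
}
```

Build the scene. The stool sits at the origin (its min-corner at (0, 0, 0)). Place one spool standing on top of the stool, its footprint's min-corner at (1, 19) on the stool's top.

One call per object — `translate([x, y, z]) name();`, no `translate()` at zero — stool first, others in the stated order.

stool();
translate([1, 19, 434]) spool();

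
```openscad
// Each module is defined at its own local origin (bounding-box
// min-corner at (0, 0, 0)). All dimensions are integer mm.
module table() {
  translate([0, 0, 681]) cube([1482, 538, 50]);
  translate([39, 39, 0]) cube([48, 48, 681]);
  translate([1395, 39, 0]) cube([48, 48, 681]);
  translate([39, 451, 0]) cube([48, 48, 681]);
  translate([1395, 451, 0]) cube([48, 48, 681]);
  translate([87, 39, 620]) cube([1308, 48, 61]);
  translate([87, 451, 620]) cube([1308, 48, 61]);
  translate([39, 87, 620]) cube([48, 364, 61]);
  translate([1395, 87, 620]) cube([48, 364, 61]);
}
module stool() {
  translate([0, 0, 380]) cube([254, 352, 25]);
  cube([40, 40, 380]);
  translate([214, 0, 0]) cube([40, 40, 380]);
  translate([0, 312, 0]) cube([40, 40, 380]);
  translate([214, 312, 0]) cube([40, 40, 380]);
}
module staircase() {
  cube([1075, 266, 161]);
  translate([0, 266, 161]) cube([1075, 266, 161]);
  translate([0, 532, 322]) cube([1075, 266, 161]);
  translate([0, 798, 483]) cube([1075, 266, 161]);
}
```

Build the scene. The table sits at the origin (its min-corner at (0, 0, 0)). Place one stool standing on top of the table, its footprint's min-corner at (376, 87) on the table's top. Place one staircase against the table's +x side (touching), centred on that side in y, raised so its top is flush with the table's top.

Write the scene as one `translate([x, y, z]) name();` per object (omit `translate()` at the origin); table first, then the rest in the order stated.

table();
translate([376, 87, 731]) stool();
translate([1482, -263, 87]) staircase();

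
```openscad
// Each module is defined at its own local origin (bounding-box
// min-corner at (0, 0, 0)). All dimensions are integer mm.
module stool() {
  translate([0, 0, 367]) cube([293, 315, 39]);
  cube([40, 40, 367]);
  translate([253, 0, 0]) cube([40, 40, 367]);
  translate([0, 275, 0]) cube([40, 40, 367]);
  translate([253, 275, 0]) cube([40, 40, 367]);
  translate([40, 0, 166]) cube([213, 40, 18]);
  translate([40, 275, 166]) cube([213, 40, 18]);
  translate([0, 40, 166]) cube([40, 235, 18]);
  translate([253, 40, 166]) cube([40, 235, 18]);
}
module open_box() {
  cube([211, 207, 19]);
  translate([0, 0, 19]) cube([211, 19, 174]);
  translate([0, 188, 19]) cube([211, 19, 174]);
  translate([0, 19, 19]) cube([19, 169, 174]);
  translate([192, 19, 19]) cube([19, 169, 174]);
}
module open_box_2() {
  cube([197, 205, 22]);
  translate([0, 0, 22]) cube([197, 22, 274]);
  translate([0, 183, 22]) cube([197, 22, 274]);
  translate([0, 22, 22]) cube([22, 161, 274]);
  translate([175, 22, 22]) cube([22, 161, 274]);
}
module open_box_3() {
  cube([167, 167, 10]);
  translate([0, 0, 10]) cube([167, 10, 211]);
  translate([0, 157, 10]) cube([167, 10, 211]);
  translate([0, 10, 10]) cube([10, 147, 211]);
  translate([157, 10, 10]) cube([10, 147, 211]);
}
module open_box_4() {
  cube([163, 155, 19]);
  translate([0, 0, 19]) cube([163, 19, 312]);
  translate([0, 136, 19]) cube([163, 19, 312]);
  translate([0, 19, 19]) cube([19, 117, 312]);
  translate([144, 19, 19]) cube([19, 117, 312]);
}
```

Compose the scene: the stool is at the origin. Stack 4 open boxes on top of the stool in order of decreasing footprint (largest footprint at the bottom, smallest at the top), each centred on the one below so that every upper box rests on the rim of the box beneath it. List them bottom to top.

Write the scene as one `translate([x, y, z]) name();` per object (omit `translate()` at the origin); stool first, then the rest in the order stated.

stool();
translate([41, 54, 406]) open_box();
translate([48, 55, 599]) open_box_2();
translate([63, 74, 895]) open_box_3();
translate([65, 80, 1116]) open_box_4();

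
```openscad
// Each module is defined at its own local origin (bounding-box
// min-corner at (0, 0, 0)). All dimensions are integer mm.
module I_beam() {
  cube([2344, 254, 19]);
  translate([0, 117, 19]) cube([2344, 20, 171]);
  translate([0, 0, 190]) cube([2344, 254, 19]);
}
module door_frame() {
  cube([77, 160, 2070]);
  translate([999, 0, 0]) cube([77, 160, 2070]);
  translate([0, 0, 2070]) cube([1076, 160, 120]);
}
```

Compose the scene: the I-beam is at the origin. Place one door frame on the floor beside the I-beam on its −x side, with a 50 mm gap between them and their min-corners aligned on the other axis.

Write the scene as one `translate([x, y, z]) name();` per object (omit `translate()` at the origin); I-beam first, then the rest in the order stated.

I_beam();
translate([-1126, 0, 0]) door_frame();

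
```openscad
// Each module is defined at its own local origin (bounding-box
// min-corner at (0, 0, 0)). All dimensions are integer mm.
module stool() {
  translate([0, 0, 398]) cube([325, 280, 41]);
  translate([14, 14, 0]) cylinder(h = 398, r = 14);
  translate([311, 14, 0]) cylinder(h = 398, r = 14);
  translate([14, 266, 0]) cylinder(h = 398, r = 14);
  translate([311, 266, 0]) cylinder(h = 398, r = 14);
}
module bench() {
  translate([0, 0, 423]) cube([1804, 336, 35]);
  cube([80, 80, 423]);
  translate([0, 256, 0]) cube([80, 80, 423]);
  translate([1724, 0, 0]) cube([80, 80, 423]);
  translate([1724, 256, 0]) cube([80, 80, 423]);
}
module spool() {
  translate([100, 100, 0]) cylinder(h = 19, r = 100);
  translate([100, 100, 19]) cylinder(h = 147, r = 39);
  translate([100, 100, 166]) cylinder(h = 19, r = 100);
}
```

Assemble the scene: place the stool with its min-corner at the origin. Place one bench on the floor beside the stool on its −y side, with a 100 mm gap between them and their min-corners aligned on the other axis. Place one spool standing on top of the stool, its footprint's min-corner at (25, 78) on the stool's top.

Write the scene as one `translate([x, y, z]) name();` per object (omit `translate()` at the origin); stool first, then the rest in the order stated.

stool();
translate([0, -436, 0]) bench();
translate([25, 78, 439]) spool();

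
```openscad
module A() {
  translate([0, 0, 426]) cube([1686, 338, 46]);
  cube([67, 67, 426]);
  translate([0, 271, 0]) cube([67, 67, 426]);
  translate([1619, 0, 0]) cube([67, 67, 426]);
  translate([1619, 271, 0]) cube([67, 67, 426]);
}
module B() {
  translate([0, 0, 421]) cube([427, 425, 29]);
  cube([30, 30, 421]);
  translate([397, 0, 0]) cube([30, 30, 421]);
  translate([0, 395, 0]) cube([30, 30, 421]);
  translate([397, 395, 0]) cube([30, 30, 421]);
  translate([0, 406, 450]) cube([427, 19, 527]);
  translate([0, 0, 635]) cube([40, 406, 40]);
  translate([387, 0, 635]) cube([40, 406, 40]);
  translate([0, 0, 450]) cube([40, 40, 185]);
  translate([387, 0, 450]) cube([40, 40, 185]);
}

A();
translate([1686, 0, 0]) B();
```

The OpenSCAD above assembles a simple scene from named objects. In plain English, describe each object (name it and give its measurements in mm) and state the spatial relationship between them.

A is a long wooden bench with a 1686 mm (x) × 338 mm (y) seat, 46 mm thick, its top surface 472 mm above the floor. Four 67 mm square legs at the seat corners, flush with the edges, run from z = 0 to the seat underside.

B is a chair. The seat is a 427×425×29 mm slab with its top at z = 450 mm, on four 30×30 mm corner legs (flush with the seat edges, standing on z = 0). A flat backrest 19 mm thick, 527 mm tall, spans the full seat width and rises from the seat top along its +y edge, rear face flush with the rear of the seat. Two armrests of 40×40 mm section run along each side from the seat's front edge to the front of the backrest, top faces 225 mm above the seat top and outer faces flush with the seat's x-edges; a 40×40 mm post under the front of each armrest stands on the seat at the front corner.

The chair is against the bench's +x side, with their −y faces flush.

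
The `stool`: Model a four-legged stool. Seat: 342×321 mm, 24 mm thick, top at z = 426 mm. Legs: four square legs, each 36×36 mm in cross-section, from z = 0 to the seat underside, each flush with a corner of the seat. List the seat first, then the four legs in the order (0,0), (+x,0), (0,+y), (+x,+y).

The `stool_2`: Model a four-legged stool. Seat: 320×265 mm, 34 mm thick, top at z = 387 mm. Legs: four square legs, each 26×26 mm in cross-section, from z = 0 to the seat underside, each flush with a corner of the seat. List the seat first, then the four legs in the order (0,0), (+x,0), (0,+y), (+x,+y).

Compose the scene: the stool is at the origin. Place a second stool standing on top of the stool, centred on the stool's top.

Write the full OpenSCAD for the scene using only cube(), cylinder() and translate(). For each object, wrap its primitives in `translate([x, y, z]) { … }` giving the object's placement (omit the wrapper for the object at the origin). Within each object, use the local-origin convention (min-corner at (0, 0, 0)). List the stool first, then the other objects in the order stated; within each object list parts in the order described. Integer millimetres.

translate([0, 0, 402]) cube([342, 321, 24]);
cube([36, 36, 402]);
translate([306, 0, 0]) cube([36, 36, 402]);
translate([0, 285, 0]) cube([36, 36, 402]);
translate([306, 285, 0]) cube([36, 36, 402]);
translate([11, 28, 426]) {
  translate([0, 0, 353]) cube([320, 265, 34]);
  cube([26, 26, 353]);
  translate([294, 0, 0]) cube([26, 26, 353]);
  translate([0, 239, 0]) cube([26, 26, 353]);
  translate([294, 239, 0]) cube([26, 26, 353]);
}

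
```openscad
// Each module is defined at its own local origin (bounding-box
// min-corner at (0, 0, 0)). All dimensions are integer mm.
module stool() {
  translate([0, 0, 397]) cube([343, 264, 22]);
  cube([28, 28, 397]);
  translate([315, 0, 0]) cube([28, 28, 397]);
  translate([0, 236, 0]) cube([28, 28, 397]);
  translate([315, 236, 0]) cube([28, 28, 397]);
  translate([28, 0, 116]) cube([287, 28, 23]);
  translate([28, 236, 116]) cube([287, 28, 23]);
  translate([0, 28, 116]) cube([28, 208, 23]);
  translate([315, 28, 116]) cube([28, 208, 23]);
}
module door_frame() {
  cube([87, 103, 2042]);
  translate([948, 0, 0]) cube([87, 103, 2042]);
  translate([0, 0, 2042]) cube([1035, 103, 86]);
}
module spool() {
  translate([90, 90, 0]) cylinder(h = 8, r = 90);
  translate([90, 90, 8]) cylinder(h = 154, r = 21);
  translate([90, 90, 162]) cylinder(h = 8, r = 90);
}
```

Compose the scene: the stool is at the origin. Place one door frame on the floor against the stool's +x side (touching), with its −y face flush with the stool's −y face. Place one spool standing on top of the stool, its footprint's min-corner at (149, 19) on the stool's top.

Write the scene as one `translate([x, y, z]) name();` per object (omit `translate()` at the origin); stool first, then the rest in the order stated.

stool();
translate([343, 0, 0]) door_frame();
translate([149, 19, 419]) spool();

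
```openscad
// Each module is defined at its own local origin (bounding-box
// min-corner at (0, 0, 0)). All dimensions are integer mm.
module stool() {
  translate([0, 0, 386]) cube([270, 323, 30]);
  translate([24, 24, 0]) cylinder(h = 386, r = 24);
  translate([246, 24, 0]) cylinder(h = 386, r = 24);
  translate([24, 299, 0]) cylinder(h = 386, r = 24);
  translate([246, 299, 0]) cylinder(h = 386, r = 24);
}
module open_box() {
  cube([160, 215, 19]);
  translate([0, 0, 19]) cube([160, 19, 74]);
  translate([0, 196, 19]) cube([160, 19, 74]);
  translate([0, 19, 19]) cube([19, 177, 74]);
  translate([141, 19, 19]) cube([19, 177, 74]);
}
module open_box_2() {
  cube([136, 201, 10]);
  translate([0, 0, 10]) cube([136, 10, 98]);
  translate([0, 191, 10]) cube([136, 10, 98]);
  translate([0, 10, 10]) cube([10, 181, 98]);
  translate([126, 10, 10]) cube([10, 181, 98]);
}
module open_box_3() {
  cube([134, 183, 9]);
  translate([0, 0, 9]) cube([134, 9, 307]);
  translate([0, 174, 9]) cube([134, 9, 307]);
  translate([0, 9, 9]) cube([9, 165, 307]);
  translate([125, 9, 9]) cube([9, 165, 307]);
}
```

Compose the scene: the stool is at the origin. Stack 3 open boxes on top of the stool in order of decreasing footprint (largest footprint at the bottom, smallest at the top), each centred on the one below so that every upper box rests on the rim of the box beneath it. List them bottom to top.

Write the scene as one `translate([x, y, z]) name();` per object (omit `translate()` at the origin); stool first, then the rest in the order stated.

stool();
translate([55, 54, 416]) open_box();
translate([67, 61, 509]) open_box_2();
translate([68, 70, 617]) open_box_3();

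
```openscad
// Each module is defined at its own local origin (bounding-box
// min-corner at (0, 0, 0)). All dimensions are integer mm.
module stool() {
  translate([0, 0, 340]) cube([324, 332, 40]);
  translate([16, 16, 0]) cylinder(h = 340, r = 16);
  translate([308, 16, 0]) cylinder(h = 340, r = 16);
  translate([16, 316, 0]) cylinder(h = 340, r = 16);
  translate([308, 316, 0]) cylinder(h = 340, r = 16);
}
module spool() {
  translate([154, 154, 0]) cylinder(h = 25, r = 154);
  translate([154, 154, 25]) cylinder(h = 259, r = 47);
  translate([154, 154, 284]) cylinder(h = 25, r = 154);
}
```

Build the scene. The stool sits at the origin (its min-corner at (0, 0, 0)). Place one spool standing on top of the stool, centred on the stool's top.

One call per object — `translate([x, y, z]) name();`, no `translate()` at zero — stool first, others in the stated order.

stool();
translate([8, 12, 380]) spool();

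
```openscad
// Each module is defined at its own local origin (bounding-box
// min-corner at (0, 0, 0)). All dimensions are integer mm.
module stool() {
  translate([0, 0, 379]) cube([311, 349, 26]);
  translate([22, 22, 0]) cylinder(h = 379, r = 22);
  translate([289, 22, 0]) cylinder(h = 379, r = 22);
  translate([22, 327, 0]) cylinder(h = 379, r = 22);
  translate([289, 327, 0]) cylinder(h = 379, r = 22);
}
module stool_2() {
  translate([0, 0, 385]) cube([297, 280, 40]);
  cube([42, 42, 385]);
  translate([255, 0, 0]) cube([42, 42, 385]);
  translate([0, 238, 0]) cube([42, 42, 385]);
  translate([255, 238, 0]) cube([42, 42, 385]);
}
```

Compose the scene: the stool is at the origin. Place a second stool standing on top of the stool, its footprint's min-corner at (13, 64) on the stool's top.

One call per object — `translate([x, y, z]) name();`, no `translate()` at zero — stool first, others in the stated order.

stool();
translate([13, 64, 405]) stool_2();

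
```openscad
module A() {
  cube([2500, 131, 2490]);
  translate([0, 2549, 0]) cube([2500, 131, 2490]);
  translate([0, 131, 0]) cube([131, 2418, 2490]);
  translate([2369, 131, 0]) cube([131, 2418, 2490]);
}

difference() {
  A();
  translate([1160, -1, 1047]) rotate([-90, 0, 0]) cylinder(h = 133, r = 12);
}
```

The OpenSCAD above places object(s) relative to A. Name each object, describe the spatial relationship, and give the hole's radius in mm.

A is a house frame. The house frame has a circular hole through its front wall. The hole's radius is 12 mm.

The subtracted cylinder has r = 12 mm.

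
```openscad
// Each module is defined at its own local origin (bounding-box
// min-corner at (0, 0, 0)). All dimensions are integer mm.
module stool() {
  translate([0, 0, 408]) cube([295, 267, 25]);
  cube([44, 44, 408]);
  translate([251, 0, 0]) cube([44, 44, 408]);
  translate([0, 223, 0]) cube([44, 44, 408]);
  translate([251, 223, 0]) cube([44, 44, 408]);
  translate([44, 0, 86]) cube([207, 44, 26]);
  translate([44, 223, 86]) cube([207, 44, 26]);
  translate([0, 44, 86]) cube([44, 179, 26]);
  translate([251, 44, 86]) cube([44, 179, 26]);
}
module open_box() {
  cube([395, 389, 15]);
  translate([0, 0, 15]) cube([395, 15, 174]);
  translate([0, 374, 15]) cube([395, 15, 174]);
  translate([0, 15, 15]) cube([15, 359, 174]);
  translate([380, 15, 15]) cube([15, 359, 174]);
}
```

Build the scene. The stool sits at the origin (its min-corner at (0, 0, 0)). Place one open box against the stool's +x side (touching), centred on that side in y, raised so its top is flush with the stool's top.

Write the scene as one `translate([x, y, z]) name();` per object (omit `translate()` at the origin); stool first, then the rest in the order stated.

stool();
translate([295, -61, 244]) open_box();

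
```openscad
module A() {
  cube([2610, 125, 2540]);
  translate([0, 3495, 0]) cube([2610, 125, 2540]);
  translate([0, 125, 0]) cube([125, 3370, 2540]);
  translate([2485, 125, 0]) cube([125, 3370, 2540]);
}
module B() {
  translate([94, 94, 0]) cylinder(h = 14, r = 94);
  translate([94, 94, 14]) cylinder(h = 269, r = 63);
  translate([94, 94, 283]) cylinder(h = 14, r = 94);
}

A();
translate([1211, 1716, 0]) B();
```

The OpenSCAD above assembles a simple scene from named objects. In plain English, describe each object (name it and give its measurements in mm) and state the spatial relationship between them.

A is a box-shaped house frame (walls only): outside footprint 2610×3620 mm, wall height 2540 mm, wall thickness 125 mm. The two y-facing walls run the full x-width; the two x-facing walls fit between the inner faces of the y-facing walls.

B is a spool: two coaxial disc flanges of radius 94 mm and thickness 14 mm, joined by a core cylinder of radius 63 mm and height 269 mm. The lower flange rests on z = 0 and the three cylinders share a vertical axis.

The spool sits inside the house frame, centred.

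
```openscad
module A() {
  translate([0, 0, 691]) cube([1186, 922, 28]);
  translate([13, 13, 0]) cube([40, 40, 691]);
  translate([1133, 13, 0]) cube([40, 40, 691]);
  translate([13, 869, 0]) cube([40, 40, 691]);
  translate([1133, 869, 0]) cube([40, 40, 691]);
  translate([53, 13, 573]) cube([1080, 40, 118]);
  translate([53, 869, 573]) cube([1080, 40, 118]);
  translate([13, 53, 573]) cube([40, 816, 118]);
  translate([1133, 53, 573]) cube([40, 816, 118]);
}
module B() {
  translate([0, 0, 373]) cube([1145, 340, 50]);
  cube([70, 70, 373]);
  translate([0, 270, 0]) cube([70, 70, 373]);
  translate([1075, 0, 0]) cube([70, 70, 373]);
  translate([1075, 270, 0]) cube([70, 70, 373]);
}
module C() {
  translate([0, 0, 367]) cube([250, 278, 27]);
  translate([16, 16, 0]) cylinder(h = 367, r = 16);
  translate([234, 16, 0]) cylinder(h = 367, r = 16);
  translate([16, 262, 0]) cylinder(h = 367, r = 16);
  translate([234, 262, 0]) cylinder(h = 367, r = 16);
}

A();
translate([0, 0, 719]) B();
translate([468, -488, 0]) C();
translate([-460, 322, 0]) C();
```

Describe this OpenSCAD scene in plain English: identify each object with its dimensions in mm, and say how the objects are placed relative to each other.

A is a rectangular dining table. The top is 1186×922×28 mm with its upper surface at z = 719 mm. It stands on four 40×40 mm square legs, each inset 13 mm from the nearest pair of top edges, running from the floor to the underside of the top. Four apron rails, 40 mm thick and 118 mm tall, run between adjacent legs with their top edges flush with the underside of the top and their outer faces flush with the legs' outer faces.

B is a long wooden bench with a 1145 mm (x) × 340 mm (y) seat, 50 mm thick, its top surface 423 mm above the floor. Four 70 mm square legs at the seat corners, flush with the edges, run from z = 0 to the seat underside.

C is a four-legged stool. The seat is a 250×278×27 mm slab whose top surface is at z = 394 mm; four round legs, each 32 mm in diameter, run from the floor (z = 0) to the underside of the seat, each leg's axis is inset half a diameter from the nearest pair of seat edges (so the leg's bounding box is flush with the corner).

The bench is on top of the table. Two stools sit around the table at the −y, −x sides.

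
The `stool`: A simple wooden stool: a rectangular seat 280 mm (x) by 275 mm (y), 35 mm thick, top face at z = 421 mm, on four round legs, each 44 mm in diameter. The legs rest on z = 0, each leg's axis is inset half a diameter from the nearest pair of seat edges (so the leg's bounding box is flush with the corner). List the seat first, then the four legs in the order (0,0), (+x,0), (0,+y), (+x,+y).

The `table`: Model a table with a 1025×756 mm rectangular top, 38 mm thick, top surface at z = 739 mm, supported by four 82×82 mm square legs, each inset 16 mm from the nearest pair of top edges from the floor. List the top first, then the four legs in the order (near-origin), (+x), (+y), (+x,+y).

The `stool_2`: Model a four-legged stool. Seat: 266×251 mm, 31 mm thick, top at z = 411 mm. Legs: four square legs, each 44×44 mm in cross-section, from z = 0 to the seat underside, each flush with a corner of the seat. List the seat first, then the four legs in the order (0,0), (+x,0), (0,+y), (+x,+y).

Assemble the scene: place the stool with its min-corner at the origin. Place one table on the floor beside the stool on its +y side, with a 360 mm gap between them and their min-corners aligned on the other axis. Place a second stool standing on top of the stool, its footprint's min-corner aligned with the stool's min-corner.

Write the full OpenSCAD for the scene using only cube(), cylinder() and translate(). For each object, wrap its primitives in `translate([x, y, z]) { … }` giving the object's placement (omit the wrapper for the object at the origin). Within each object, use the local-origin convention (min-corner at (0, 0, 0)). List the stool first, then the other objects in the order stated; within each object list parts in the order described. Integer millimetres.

translate([0, 0, 386]) cube([280, 275, 35]);
translate([22, 22, 0]) cylinder(h = 386, r = 22);
translate([258, 22, 0]) cylinder(h = 386, r = 22);
translate([22, 253, 0]) cylinder(h = 386, r = 22);
translate([258, 253, 0]) cylinder(h = 386, r = 22);
translate([0, 635, 0]) {
  translate([0, 0, 701]) cube([1025, 756, 38]);
  translate([16, 16, 0]) cube([82, 82, 701]);
  translate([927, 16, 0]) cube([82, 82, 701]);
  translate([16, 658, 0]) cube([82, 82, 701]);
  translate([927, 658, 0]) cube([82, 82, 701]);
}
translate([0, 0, 421]) {
  translate([0, 0, 380]) cube([266, 251, 31]);
  cube([44, 44, 380]);
  translate([222, 0, 0]) cube([44, 44, 380]);
  translate([0, 207, 0]) cube([44, 44, 380]);
  translate([222, 207, 0]) cube([44, 44, 380]);
}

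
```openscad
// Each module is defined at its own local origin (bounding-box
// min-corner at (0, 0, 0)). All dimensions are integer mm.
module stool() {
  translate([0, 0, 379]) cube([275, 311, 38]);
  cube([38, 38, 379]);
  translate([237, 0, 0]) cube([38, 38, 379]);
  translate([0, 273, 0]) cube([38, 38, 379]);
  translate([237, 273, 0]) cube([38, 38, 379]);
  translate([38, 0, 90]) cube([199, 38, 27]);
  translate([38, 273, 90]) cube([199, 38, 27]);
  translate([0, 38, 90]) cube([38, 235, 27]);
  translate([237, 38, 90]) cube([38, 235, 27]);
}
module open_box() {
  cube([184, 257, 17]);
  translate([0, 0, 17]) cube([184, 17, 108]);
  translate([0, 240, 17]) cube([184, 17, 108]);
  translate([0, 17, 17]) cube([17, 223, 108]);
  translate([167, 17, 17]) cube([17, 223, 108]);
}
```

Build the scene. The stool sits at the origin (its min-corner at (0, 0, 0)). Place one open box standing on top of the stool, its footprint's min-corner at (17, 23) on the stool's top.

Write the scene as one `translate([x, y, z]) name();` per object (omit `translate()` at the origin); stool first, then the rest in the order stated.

stool();
translate([17, 23, 417]) open_box();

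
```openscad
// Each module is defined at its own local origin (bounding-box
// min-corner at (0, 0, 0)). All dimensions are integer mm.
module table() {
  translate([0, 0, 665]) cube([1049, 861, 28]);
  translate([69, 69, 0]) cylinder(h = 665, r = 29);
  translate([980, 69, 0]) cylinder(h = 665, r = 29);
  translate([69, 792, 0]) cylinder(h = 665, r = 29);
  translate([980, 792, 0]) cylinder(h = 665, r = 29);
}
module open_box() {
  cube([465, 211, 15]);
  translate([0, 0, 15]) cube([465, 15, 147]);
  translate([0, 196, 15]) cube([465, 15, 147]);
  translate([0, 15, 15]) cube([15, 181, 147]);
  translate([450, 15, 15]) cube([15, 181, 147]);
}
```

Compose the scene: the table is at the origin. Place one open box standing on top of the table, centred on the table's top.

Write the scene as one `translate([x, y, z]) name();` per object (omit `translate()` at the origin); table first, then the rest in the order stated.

table();
translate([292, 325, 693]) open_box();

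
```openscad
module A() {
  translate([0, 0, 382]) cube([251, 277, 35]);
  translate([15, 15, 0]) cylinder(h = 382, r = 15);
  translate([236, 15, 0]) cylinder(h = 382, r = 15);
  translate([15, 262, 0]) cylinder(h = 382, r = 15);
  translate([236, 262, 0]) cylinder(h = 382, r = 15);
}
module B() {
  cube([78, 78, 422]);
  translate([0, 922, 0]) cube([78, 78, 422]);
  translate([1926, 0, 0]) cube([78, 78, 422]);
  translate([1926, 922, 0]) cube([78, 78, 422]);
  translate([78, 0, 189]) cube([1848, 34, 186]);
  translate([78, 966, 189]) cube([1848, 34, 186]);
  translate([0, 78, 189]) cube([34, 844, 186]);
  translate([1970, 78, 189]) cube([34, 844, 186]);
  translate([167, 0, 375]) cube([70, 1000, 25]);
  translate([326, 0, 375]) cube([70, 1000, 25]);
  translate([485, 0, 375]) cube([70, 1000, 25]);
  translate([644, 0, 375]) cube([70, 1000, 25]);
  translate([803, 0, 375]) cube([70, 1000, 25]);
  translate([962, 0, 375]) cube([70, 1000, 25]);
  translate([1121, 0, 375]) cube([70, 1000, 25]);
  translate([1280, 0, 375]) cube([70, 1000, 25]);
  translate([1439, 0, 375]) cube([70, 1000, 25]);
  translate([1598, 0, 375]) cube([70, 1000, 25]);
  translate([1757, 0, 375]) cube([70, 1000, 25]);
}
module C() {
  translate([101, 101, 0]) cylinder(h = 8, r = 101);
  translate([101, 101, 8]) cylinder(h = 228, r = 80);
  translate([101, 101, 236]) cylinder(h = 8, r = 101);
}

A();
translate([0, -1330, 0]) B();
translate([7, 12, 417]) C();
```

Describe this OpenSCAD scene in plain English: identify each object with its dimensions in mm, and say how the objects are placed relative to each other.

A is a simple wooden stool: a rectangular seat 251 mm (x) by 277 mm (y), 35 mm thick, top face at z = 417 mm, on four round legs, each 30 mm in diameter. The legs rest on z = 0, each leg's axis is inset half a diameter from the nearest pair of seat edges (so the leg's bounding box is flush with the corner).

B is a bed frame 2004 mm long (x) by 1000 mm wide (y). Four 78×78 mm corner posts, 422 mm tall, at the corners of the footprint. Four rails of 34 mm thickness and 186 mm height run between adjacent posts with their undersides at z = 189 mm, their outer faces flush with the outside of the frame (the two x-running rails run between the posts' inner faces; the two y-running rails run between the posts' inner faces). 11 slats, each 70 mm wide (x) and 25 mm thick, lie across the top of the two x-running rails, running the full 1000 mm width of the frame in y; the slats are evenly spaced along x between the inner faces of the end posts with equal gaps (rounded down to the nearest mm) at the −x end and between each pair — any rounding remainder accumulates at the +x end.

C is a spool: two coaxial disc flanges of radius 101 mm and thickness 8 mm, joined by a core cylinder of radius 80 mm and height 228 mm. The lower flange rests on z = 0 and the three cylinders share a vertical axis.

The bed frame is on the floor beside the stool on its −y side. The spool is on top of the stool.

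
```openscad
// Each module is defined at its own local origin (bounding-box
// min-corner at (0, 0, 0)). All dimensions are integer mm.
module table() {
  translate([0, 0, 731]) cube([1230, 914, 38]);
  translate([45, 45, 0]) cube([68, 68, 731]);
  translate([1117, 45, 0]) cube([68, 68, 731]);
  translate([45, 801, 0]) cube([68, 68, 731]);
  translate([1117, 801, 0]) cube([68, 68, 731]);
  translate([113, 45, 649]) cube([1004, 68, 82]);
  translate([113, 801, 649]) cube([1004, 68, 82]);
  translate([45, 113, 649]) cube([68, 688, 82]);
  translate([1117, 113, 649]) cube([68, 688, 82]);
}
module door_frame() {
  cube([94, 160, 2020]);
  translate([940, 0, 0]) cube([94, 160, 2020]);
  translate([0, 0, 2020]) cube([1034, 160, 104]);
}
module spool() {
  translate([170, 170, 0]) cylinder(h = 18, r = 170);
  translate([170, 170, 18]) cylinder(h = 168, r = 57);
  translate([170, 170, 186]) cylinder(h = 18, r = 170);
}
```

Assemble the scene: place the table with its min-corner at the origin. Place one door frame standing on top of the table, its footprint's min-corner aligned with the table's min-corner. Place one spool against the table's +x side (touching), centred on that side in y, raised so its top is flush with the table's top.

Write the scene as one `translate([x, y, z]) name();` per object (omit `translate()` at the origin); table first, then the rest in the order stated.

table();
translate([0, 0, 769]) door_frame();
translate([1230, 287, 565]) spool();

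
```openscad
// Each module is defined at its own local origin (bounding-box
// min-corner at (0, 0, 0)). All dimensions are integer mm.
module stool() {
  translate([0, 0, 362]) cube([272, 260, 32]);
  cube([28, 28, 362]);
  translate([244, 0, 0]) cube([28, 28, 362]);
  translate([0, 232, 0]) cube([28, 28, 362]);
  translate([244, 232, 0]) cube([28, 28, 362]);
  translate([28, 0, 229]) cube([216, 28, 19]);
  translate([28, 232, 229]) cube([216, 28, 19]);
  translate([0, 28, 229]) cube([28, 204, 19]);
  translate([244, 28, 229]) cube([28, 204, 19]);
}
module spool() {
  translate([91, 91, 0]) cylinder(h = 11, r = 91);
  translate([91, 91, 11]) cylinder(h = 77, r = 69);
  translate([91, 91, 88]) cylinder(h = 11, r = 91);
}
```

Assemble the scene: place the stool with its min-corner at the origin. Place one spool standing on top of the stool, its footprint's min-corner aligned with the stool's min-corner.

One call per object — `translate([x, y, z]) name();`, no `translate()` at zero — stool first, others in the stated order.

stool();
translate([0, 0, 394]) spool();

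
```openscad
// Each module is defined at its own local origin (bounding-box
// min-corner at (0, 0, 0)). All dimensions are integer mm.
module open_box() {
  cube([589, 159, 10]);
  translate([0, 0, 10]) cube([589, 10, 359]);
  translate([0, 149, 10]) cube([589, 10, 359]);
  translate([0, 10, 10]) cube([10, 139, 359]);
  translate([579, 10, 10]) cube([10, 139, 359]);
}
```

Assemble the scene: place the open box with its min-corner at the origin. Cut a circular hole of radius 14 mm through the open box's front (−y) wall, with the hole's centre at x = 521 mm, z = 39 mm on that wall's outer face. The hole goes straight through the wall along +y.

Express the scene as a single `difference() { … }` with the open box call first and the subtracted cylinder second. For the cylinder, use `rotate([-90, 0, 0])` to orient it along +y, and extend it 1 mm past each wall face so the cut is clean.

difference() {
  open_box();
  translate([521, -1, 39]) rotate([-90, 0, 0]) cylinder(h = 12, r = 14);
}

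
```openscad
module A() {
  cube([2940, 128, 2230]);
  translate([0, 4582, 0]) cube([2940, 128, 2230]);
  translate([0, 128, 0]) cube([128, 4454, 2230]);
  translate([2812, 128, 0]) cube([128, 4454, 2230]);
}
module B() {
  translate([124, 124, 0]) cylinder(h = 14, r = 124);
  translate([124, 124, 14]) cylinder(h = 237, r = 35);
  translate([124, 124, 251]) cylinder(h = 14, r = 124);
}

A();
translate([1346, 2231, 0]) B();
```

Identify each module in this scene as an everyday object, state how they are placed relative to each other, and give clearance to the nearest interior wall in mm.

Clearances: x = 1218, y = 2103; minimum 1218 mm.

A is a house frame. B is a spool. The spool sits inside the house frame, centred. The clearance to the nearest interior wall is 1218 mm.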